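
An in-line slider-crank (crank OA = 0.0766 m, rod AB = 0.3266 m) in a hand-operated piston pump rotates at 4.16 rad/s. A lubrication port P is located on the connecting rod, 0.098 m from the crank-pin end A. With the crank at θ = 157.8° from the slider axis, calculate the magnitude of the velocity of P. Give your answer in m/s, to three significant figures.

ω = 4.16 rad/s.  Crank-pin speed |V_A| = rω = 0.31866 m/s, perpendicular to OA.
Rod angle: sinφ = −(r/L) sinθ ⇒ φ = -5.084°; ω_rod = −rω cosθ/√(L²−r²sin²θ) = +0.90692 rad/s.
V_P = V_A + ω_rod × AP, with AP = 0.098 m along the rod.
Components: V_Px = −rω sinθ − a·ω_rod·sinφ = -0.11253 m/s;  V_Py = rω cosθ + a·ω_rod·cosφ = -0.20651 m/s.
|V_P| = √(V_Px² + V_Py²) = 0.23517 m/s.

0.235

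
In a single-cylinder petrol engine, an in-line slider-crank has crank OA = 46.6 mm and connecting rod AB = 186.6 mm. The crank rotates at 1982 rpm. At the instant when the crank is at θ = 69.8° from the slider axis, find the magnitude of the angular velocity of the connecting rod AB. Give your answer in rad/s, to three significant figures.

ω = 207.6 rad/s (converted from 1982 rpm).
The rod makes angle φ with the slider axis where L sinφ = r sinθ; differentiating, L cosφ·φ̇ = r ω cosθ.
L cosφ = √(L² − r² sin²θ) = 0.1814 m.
|ω_rod| = r ω |cosθ| / √(L² − r² sin²θ) = 0.0466·207.6·0.34530/0.1814 = 18.411 rad/s.

18.4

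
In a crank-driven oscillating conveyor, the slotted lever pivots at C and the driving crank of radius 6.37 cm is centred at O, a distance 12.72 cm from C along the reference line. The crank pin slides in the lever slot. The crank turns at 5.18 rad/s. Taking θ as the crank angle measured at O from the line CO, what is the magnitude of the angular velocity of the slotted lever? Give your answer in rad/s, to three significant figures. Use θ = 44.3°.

1.60

ω = 5.18 rad/s
Crank pin A relative to C: A = (d + r cosθ, r sinθ); lever angle φ = atan2(r sinθ, d + r cosθ).
Differentiating tanφ: φ̇ = rω(d cosθ + r)/(d² + r² + 2dr cosθ).
d² + r² + 2dr cosθ = |CA|² = 0.0318355 m²;  d cosθ + r = +0.15474 m.
|ω_lever| = |0.0637·5.18·+0.15474| / 0.0318355 = 1.6038 rad/s.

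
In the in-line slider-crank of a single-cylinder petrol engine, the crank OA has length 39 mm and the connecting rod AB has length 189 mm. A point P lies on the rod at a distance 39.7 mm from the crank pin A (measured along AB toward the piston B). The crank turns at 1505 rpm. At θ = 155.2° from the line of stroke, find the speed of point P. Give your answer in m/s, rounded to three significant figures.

ω = 157.6 rad/s.  Crank-pin speed |V_A| = rω = 6.1465 m/s, perpendicular to OA.
Rod angle: sinφ = −(r/L) sinθ ⇒ φ = -4.965°; ω_rod = −rω cosθ/√(L²−r²sin²θ) = +29.633 rad/s.
V_P = V_A + ω_rod × AP, with AP = 0.0397 m along the rod.
Components: V_Px = −rω sinθ − a·ω_rod·sinφ = -2.4763 m/s;  V_Py = rω cosθ + a·ω_rod·cosφ = -4.4077 m/s.
|V_P| = √(V_Px² + V_Py²) = 5.0557 m/s.

5.06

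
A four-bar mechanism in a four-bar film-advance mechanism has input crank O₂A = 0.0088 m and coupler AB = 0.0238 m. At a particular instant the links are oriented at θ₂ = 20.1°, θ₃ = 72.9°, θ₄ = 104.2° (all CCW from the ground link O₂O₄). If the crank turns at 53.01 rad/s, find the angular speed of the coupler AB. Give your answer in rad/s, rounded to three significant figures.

ω₂ = 53.01 rad/s
Differentiating the loop-closure r₂e^{iθ₂}+r₃e^{iθ₃}=r₁+r₄e^{iθ₄} gives r₂ω₂e^{iθ₂}+r₃ω₃e^{iθ₃}=r₄ω₄e^{iθ₄}.
Eliminating the other unknown: ω₃ = r₂ω₂ sin(θ₄−θ₂) / [r₃ sin(θ₃−θ₄)].
Numerator sine = +0.99470; denominator sine = -0.51952.
Result = 0.0088·53.01·(+0.99470) / (0.0238·(-0.51952)) = -37.528 rad/s; magnitude 37.528 rad/s.

37.5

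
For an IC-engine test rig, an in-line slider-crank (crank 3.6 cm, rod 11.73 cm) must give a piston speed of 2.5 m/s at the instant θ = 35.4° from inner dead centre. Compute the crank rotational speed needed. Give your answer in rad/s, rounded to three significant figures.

For an in-line slider-crank, |v_piston| = rω|sinθ|·[1 + r cosθ/√(L² − r² sin²θ)].
With r = 0.036 m, L = 0.1173 m, θ = 35.4°: the bracketed kinematic factor |dx/dθ| = 0.026156 m.
ω = v/|dx/dθ| = 2.5/0.026156 = 95.582 rad/s.

95.6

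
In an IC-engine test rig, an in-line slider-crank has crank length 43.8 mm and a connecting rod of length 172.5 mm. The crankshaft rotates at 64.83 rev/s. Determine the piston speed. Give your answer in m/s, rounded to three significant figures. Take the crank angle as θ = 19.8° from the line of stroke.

7.49

ω = 2π·64.8 = 407.3 rad/s
For an in-line slider-crank, x = r cosθ + √(L² − r² sin²θ), so v = −rω sinθ·[1 + r cosθ/√(L² − r² sin²θ)].
With r = 0.0438 m, L = 0.1725 m, θ = 19.8°: √(L² − r² sin²θ) = 0.17186 m.
v = −0.0438·407.3·0.33874·[1 + 0.0438·0.94088/0.17186] = -7.4928 m/s.
|v| = 7.4928 m/s.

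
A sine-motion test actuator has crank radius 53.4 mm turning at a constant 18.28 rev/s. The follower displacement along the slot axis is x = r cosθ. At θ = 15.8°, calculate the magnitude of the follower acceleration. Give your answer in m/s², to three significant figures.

678

ω = 114.9 rad/s (from 18.28 rev/s).
x = r cosθ ⇒ ẍ = −rω² cosθ (ω constant).
|a| = rω²|cosθ| = 0.0534·(114.9)²·|cos 15.8°| = 677.84 m/s².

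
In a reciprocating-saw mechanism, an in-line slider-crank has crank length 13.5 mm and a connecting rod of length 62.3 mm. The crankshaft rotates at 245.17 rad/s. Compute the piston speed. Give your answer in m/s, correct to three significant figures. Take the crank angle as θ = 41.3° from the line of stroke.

2.54

ω = 245.2 rad/s
For an in-line slider-crank, x = r cosθ + √(L² − r² sin²θ), so v = −rω sinθ·[1 + r cosθ/√(L² − r² sin²θ)].
With r = 0.0135 m, L = 0.0623 m, θ = 41.3°: √(L² − r² sin²θ) = 0.06166 m.
v = −0.0135·245.2·0.66000·[1 + 0.0135·0.75126/0.06166] = -2.5438 m/s.
|v| = 2.5438 m/s.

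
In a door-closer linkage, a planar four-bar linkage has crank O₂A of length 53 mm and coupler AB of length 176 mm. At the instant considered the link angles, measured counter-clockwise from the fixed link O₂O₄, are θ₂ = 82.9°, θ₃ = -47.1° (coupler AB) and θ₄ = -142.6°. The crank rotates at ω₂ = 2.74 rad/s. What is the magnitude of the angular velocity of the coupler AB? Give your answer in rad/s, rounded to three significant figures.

0.591

ω₂ = 2.74 rad/s
Differentiating the loop-closure r₂e^{iθ₂}+r₃e^{iθ₃}=r₁+r₄e^{iθ₄} gives r₂ω₂e^{iθ₂}+r₃ω₃e^{iθ₃}=r₄ω₄e^{iθ₄}.
Eliminating the other unknown: ω₃ = r₂ω₂ sin(θ₄−θ₂) / [r₃ sin(θ₃−θ₄)].
Numerator sine = +0.71325; denominator sine = +0.99540.
Result = 0.053·2.74·(+0.71325) / (0.176·(+0.99540)) = +0.59123 rad/s; magnitude 0.59123 rad/s.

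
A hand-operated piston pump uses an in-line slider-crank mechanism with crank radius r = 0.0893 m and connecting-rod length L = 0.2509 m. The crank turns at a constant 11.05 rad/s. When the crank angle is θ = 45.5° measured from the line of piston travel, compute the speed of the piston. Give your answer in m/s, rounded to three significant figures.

0.885

ω = 11.05 rad/s
For an in-line slider-crank, x = r cosθ + √(L² − r² sin²θ), so v = −rω sinθ·[1 + r cosθ/√(L² − r² sin²θ)].
With r = 0.0893 m, L = 0.2509 m, θ = 45.5°: √(L² − r² sin²θ) = 0.24268 m.
v = −0.0893·11.05·0.71325·[1 + 0.0893·0.70091/0.24268] = -0.88533 m/s.
|v| = 0.88533 m/s.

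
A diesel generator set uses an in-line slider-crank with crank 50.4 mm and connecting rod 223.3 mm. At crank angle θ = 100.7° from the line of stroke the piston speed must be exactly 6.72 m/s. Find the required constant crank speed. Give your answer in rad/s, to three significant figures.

142

For an in-line slider-crank, |v_piston| = rω|sinθ|·[1 + r cosθ/√(L² − r² sin²θ)].
With r = 0.0504 m, L = 0.2233 m, θ = 100.7°: the bracketed kinematic factor |dx/dθ| = 0.047395 m.
ω = v/|dx/dθ| = 6.72/0.047395 = 141.79 rad/s.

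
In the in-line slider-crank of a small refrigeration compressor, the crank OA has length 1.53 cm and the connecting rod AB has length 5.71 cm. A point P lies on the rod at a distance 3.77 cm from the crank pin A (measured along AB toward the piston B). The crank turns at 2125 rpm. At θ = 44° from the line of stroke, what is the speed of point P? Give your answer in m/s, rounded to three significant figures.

2.80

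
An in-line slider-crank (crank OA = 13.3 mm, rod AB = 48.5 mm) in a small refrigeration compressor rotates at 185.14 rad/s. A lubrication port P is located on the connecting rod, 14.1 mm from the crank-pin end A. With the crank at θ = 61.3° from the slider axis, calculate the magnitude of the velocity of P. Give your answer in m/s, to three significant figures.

ω = 185.1 rad/s.  Crank-pin speed |V_A| = rω = 2.4624 m/s, perpendicular to OA.
Rod angle: sinφ = −(r/L) sinθ ⇒ φ = -13.918°; ω_rod = −rω cosθ/√(L²−r²sin²θ) = -25.119 rad/s.
V_P = V_A + ω_rod × AP, with AP = 0.0141 m along the rod.
Components: V_Px = −rω sinθ − a·ω_rod·sinφ = -2.245 m/s;  V_Py = rω cosθ + a·ω_rod·cosφ = +0.83871 m/s.
|V_P| = √(V_Px² + V_Py²) = 2.3966 m/s.

2.40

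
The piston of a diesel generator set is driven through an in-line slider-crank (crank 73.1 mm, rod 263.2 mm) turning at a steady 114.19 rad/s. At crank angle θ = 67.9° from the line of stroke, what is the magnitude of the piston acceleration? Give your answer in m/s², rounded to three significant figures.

ω = 114.2 rad/s
x(θ) = r cosθ + √(L² − r² sin²θ); with ω constant, a = ω²·d²x/dθ².
d²x/dθ² = −r cosθ − r²(cos2θ)/√u − r⁴ sin²2θ/(4u^{3/2}),  u = L² − r² sin²θ = 0.064687 m².
Substituting r = 0.0731 m, L = 0.2632 m, θ = 67.9°: d²x/dθ² = -0.012651 m.
a = ω²·d²x/dθ² = (114.2)²·(-0.012651) = -164.96 m/s²;  |a| = 164.96 m/s².

165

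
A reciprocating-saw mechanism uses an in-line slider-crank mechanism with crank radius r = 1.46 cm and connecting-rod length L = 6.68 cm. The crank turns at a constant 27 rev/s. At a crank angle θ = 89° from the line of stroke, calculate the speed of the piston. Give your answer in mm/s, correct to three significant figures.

2490

ω = 2π·27 = 169.6 rad/s
For an in-line slider-crank, x = r cosθ + √(L² − r² sin²θ), so v = −rω sinθ·[1 + r cosθ/√(L² − r² sin²θ)].
With r = 0.0146 m, L = 0.0668 m, θ = 89°: √(L² − r² sin²θ) = 0.065185 m.
v = −0.0146·169.6·0.99985·[1 + 0.0146·0.01745/0.065185] = -2.4861 m/s.
|v| = 2.4861 m/s = 2486.1 mm/s.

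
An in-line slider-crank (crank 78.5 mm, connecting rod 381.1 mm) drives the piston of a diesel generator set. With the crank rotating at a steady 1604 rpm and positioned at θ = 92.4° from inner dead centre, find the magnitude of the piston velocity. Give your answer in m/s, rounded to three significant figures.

13.1

ω = 2π·1604/60 = 168 rad/s
For an in-line slider-crank, x = r cosθ + √(L² − r² sin²θ), so v = −rω sinθ·[1 + r cosθ/√(L² − r² sin²θ)].
With r = 0.0785 m, L = 0.3811 m, θ = 92.4°: √(L² − r² sin²θ) = 0.37294 m.
v = −0.0785·168·0.99912·[1 + 0.0785·-0.04188/0.37294] = -13.058 m/s.
|v| = 13.058 m/s.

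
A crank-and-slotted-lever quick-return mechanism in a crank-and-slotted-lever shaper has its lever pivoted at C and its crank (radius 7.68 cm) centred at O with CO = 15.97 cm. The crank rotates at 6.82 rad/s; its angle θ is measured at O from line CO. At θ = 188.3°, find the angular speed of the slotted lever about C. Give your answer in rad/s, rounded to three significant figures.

ω = 6.82 rad/s
Crank pin A relative to C: A = (d + r cosθ, r sinθ); lever angle φ = atan2(r sinθ, d + r cosθ).
Differentiating tanφ: φ̇ = rω(d cosθ + r)/(d² + r² + 2dr cosθ).
d² + r² + 2dr cosθ = |CA|² = 0.00712934 m²;  d cosθ + r = -0.081227 m.
|ω_lever| = |0.0768·6.82·-0.081227| / 0.00712934 = 5.9676 rad/s.

5.97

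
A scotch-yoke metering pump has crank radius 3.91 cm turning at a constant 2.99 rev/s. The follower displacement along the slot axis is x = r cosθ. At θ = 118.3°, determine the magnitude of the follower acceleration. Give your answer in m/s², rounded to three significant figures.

ω = 18.79 rad/s (from 2.99 rev/s).
x = r cosθ ⇒ ẍ = −rω² cosθ (ω constant).
|a| = rω²|cosθ| = 0.0391·(18.79)²·|cos 118.3°| = 6.5424 m/s².

6.54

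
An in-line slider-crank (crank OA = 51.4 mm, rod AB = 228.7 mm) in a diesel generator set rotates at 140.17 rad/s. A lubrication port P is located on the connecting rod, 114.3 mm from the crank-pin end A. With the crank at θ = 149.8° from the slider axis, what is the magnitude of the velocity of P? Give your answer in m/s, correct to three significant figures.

4.52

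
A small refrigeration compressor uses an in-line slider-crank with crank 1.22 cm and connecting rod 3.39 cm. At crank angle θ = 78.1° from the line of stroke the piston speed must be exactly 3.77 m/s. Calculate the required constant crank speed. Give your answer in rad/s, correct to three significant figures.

293

For an in-line slider-crank, |v_piston| = rω|sinθ|·[1 + r cosθ/√(L² − r² sin²θ)].
With r = 0.0122 m, L = 0.0339 m, θ = 78.1°: the bracketed kinematic factor |dx/dθ| = 0.012884 m.
ω = v/|dx/dθ| = 3.77/0.012884 = 292.6 rad/s.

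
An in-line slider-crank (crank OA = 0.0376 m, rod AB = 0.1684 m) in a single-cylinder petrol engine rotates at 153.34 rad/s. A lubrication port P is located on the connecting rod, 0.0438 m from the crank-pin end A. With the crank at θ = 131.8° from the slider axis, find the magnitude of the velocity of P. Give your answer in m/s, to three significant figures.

5.01

ω = 153.3 rad/s.  Crank-pin speed |V_A| = rω = 5.7656 m/s, perpendicular to OA.
Rod angle: sinφ = −(r/L) sinθ ⇒ φ = -9.581°; ω_rod = −rω cosθ/√(L²−r²sin²θ) = +23.143 rad/s.
V_P = V_A + ω_rod × AP, with AP = 0.0438 m along the rod.
Components: V_Px = −rω sinθ − a·ω_rod·sinφ = -4.1294 m/s;  V_Py = rω cosθ + a·ω_rod·cosφ = -2.8434 m/s.
|V_P| = √(V_Px² + V_Py²) = 5.0137 m/s.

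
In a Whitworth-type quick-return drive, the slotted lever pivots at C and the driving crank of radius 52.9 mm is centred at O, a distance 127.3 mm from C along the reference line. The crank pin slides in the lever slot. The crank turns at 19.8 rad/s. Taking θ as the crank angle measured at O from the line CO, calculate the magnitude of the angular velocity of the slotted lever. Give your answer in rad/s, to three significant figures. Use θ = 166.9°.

12.7

ω = 19.8 rad/s
Crank pin A relative to C: A = (d + r cosθ, r sinθ); lever angle φ = atan2(r sinθ, d + r cosθ).
Differentiating tanφ: φ̇ = rω(d cosθ + r)/(d² + r² + 2dr cosθ).
d² + r² + 2dr cosθ = |CA|² = 0.00588586 m²;  d cosθ + r = -0.071087 m.
|ω_lever| = |0.0529·19.8·-0.071087| / 0.00588586 = 12.65 rad/s.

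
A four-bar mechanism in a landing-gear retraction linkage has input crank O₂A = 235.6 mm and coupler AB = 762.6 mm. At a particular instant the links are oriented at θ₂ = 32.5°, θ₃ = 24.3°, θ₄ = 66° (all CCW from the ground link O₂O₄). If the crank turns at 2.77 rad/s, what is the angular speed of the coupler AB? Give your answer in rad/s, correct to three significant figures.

ω₂ = 2.77 rad/s
Differentiating the loop-closure r₂e^{iθ₂}+r₃e^{iθ₃}=r₁+r₄e^{iθ₄} gives r₂ω₂e^{iθ₂}+r₃ω₃e^{iθ₃}=r₄ω₄e^{iθ₄}.
Eliminating the other unknown: ω₃ = r₂ω₂ sin(θ₄−θ₂) / [r₃ sin(θ₃−θ₄)].
Numerator sine = +0.55194; denominator sine = -0.66523.
Result = 0.2356·2.77·(+0.55194) / (0.7626·(-0.66523)) = -0.71003 rad/s; magnitude 0.71003 rad/s.

0.710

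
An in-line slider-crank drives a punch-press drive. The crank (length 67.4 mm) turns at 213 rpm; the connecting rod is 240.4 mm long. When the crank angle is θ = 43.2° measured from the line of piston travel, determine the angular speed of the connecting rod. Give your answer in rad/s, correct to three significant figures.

4.65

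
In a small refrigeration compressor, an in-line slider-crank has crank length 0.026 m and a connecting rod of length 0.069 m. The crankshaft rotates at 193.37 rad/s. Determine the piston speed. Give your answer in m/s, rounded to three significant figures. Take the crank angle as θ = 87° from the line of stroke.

5.13

ω = 193.4 rad/s
For an in-line slider-crank, x = r cosθ + √(L² − r² sin²θ), so v = −rω sinθ·[1 + r cosθ/√(L² − r² sin²θ)].
With r = 0.026 m, L = 0.069 m, θ = 87°: √(L² − r² sin²θ) = 0.063928 m.
v = −0.026·193.4·0.99863·[1 + 0.026·0.05234/0.063928] = -5.1276 m/s.
|v| = 5.1276 m/s.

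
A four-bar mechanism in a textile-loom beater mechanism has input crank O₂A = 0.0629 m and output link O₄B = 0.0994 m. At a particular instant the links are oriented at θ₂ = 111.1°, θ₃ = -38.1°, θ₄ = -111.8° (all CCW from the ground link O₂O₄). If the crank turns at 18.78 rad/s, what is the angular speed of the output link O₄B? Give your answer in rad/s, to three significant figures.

6.34

ω₂ = 18.78 rad/s
Differentiating the loop-closure r₂e^{iθ₂}+r₃e^{iθ₃}=r₁+r₄e^{iθ₄} gives r₂ω₂e^{iθ₂}+r₃ω₃e^{iθ₃}=r₄ω₄e^{iθ₄}.
Eliminating the other unknown: ω₄ = r₂ω₂ sin(θ₂−θ₃) / [r₄ sin(θ₄−θ₃)].
Numerator sine = +0.51204; denominator sine = -0.95981.
Result = 0.0629·18.78·(+0.51204) / (0.0994·(-0.95981)) = -6.3399 rad/s; magnitude 6.3399 rad/s.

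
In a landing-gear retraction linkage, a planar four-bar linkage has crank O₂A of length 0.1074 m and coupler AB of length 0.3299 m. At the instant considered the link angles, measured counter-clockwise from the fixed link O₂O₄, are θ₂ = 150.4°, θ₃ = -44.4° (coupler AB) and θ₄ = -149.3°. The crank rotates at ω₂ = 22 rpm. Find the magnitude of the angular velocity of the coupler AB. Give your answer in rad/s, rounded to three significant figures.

ω₂ = 2.304 rad/s (from 22 rpm).
Differentiating the loop-closure r₂e^{iθ₂}+r₃e^{iθ₃}=r₁+r₄e^{iθ₄} gives r₂ω₂e^{iθ₂}+r₃ω₃e^{iθ₃}=r₄ω₄e^{iθ₄}.
Eliminating the other unknown: ω₃ = r₂ω₂ sin(θ₄−θ₂) / [r₃ sin(θ₃−θ₄)].
Numerator sine = +0.86863; denominator sine = +0.96638.
Result = 0.1074·2.304·(+0.86863) / (0.3299·(+0.96638)) = +0.67416 rad/s; magnitude 0.67416 rad/s.

0.674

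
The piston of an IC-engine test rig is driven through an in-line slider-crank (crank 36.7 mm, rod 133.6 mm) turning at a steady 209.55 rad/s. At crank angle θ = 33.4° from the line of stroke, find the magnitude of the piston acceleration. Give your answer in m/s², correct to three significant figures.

1530

ω = 209.6 rad/s
x(θ) = r cosθ + √(L² − r² sin²θ); with ω constant, a = ω²·d²x/dθ².
d²x/dθ² = −r cosθ − r²(cos2θ)/√u − r⁴ sin²2θ/(4u^{3/2}),  u = L² − r² sin²θ = 0.0174408 m².
Substituting r = 0.0367 m, L = 0.1336 m, θ = 33.4°: d²x/dθ² = -0.034823 m.
a = ω²·d²x/dθ² = (209.6)²·(-0.034823) = -1529.1 m/s²;  |a| = 1529.1 m/s².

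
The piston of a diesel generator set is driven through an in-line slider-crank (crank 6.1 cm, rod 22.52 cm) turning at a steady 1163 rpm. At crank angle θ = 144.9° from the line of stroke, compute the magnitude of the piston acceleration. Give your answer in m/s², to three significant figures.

652

ω = 2π·1163/60 = 121.8 rad/s
x(θ) = r cosθ + √(L² − r² sin²θ); with ω constant, a = ω²·d²x/dθ².
d²x/dθ² = −r cosθ − r²(cos2θ)/√u − r⁴ sin²2θ/(4u^{3/2}),  u = L² − r² sin²θ = 0.0494848 m².
Substituting r = 0.061 m, L = 0.2252 m, θ = 144.9°: d²x/dθ² = +0.043963 m.
a = ω²·d²x/dθ² = (121.8)²·(+0.043963) = +652.08 m/s²;  |a| = 652.08 m/s².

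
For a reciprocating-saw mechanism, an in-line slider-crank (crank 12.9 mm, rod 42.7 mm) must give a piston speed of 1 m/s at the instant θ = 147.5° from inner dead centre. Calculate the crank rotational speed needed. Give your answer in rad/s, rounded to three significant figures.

194

For an in-line slider-crank, |v_piston| = rω|sinθ|·[1 + r cosθ/√(L² − r² sin²θ)].
With r = 0.0129 m, L = 0.0427 m, θ = 147.5°: the bracketed kinematic factor |dx/dθ| = 0.0051414 m.
ω = v/|dx/dθ| = 1/0.0051414 = 194.5 rad/s.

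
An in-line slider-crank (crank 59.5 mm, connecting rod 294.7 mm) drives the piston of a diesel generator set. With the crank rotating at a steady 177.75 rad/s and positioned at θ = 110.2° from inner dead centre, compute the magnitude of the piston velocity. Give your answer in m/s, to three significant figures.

9.22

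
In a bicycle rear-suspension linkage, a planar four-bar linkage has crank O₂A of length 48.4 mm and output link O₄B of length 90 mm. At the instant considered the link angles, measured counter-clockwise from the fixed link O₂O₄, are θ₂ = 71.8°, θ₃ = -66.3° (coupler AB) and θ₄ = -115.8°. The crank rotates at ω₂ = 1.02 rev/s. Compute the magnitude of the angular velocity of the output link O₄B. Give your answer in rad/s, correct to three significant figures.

ω₂ = 6.409 rad/s (from 1.02 rev/s).
Differentiating the loop-closure r₂e^{iθ₂}+r₃e^{iθ₃}=r₁+r₄e^{iθ₄} gives r₂ω₂e^{iθ₂}+r₃ω₃e^{iθ₃}=r₄ω₄e^{iθ₄}.
Eliminating the other unknown: ω₄ = r₂ω₂ sin(θ₂−θ₃) / [r₄ sin(θ₄−θ₃)].
Numerator sine = +0.66783; denominator sine = -0.76041.
Result = 0.0484·6.409·(+0.66783) / (0.09·(-0.76041)) = -3.0269 rad/s; magnitude 3.0269 rad/s.

3.03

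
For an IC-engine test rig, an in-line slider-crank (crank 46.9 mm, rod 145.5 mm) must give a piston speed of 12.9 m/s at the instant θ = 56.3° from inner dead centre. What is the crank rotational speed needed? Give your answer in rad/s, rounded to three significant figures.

For an in-line slider-crank, |v_piston| = rω|sinθ|·[1 + r cosθ/√(L² − r² sin²θ)].
With r = 0.0469 m, L = 0.1455 m, θ = 56.3°: the bracketed kinematic factor |dx/dθ| = 0.046262 m.
ω = v/|dx/dθ| = 12.9/0.046262 = 278.84 rad/s.

279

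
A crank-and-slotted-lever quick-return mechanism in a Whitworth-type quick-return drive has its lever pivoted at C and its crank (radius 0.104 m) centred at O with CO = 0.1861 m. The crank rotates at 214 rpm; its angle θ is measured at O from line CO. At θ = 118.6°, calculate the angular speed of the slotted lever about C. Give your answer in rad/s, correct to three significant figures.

ω = 22.41 rad/s (from 214 rpm).
Crank pin A relative to C: A = (d + r cosθ, r sinθ); lever angle φ = atan2(r sinθ, d + r cosθ).
Differentiating tanφ: φ̇ = rω(d cosθ + r)/(d² + r² + 2dr cosθ).
d² + r² + 2dr cosθ = |CA|² = 0.0269196 m²;  d cosθ + r = +0.014915 m.
|ω_lever| = |0.104·22.41·+0.014915| / 0.0269196 = 1.2913 rad/s.

1.29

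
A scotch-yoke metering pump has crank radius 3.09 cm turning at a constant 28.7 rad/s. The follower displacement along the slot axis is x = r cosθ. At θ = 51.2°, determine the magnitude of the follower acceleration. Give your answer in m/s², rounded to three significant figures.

15.9

ω = 28.7 rad/s
x = r cosθ ⇒ ẍ = −rω² cosθ (ω constant).
|a| = rω²|cosθ| = 0.0309·(28.7)²·|cos 51.2°| = 15.948 m/s².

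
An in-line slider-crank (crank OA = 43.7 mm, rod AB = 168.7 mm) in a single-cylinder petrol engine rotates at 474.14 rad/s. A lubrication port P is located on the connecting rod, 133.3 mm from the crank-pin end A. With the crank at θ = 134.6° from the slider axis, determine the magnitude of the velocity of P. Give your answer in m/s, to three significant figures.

13.0

ω = 474.1 rad/s.  Crank-pin speed |V_A| = rω = 20.72 m/s, perpendicular to OA.
Rod angle: sinφ = −(r/L) sinθ ⇒ φ = -10.629°; ω_rod = −rω cosθ/√(L²−r²sin²θ) = +87.745 rad/s.
V_P = V_A + ω_rod × AP, with AP = 0.1333 m along the rod.
Components: V_Px = −rω sinθ − a·ω_rod·sinφ = -12.596 m/s;  V_Py = rω cosθ + a·ω_rod·cosφ = -3.0529 m/s.
|V_P| = √(V_Px² + V_Py²) = 12.96 m/s.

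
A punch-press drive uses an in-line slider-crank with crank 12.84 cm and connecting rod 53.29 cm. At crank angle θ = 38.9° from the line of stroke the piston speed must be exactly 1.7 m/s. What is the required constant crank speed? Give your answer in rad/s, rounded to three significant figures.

17.7

For an in-line slider-crank, |v_piston| = rω|sinθ|·[1 + r cosθ/√(L² − r² sin²θ)].
With r = 0.1284 m, L = 0.5329 m, θ = 38.9°: the bracketed kinematic factor |dx/dθ| = 0.095926 m.
ω = v/|dx/dθ| = 1.7/0.095926 = 17.722 rad/s.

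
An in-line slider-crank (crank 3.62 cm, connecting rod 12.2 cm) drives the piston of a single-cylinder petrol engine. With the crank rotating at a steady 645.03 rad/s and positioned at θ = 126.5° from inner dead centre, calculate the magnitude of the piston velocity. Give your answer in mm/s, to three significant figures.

15400

ω = 645 rad/s
For an in-line slider-crank, x = r cosθ + √(L² − r² sin²θ), so v = −rω sinθ·[1 + r cosθ/√(L² − r² sin²θ)].
With r = 0.0362 m, L = 0.122 m, θ = 126.5°: √(L² − r² sin²θ) = 0.11848 m.
v = −0.0362·645·0.80386·[1 + 0.0362·-0.59482/0.11848] = -15.359 m/s.
|v| = 15.359 m/s = 15359 mm/s.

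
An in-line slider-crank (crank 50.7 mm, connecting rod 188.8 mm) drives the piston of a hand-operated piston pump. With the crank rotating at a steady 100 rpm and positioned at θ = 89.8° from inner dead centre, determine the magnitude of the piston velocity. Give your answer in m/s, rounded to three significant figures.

0.531

ω = 2π·100/60 = 10.47 rad/s
For an in-line slider-crank, x = r cosθ + √(L² − r² sin²θ), so v = −rω sinθ·[1 + r cosθ/√(L² − r² sin²θ)].
With r = 0.0507 m, L = 0.1888 m, θ = 89.8°: √(L² − r² sin²θ) = 0.18187 m.
v = −0.0507·10.47·0.99999·[1 + 0.0507·0.00349/0.18187] = -0.53144 m/s.
|v| = 0.53144 m/s.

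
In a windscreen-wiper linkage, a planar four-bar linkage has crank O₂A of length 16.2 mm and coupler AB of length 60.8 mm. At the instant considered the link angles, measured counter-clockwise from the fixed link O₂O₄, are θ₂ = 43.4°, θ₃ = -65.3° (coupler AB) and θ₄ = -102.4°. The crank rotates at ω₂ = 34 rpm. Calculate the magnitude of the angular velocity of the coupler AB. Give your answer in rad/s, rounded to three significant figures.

0.884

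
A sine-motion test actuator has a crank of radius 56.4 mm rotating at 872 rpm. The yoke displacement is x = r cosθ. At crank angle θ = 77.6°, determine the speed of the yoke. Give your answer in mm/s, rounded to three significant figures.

5030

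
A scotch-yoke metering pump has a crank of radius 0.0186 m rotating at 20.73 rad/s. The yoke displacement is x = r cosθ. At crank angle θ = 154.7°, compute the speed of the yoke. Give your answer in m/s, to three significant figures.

ω = 20.73 rad/s
x = r cosθ ⇒ ẋ = −rω sinθ.
|v| = rω|sinθ| = 0.0186·20.73·|sin 154.7°| = 0.16478 m/s.

0.165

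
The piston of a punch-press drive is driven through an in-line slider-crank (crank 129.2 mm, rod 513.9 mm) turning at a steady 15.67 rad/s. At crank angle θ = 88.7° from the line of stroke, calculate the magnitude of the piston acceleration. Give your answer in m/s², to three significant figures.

ω = 15.67 rad/s
x(θ) = r cosθ + √(L² − r² sin²θ); with ω constant, a = ω²·d²x/dθ².
d²x/dθ² = −r cosθ − r²(cos2θ)/√u − r⁴ sin²2θ/(4u^{3/2}),  u = L² − r² sin²θ = 0.247409 m².
Substituting r = 0.1292 m, L = 0.5139 m, θ = 88.7°: d²x/dθ² = +0.030593 m.
a = ω²·d²x/dθ² = (15.67)²·(+0.030593) = +7.512 m/s²;  |a| = 7.512 m/s².

7.51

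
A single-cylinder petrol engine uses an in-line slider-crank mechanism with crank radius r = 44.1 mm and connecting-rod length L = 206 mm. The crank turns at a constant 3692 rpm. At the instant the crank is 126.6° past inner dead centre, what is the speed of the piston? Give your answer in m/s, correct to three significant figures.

11.9

ω = 2π·3692/60 = 386.6 rad/s
For an in-line slider-crank, x = r cosθ + √(L² − r² sin²θ), so v = −rω sinθ·[1 + r cosθ/√(L² − r² sin²θ)].
With r = 0.0441 m, L = 0.206 m, θ = 126.6°: √(L² − r² sin²θ) = 0.20293 m.
v = −0.0441·386.6·0.80282·[1 + 0.0441·-0.59622/0.20293] = -11.915 m/s.
|v| = 11.915 m/s.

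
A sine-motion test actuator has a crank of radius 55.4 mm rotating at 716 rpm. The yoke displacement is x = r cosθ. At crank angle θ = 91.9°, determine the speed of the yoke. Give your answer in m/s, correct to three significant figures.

ω = 74.98 rad/s (from 716 rpm).
x = r cosθ ⇒ ẋ = −rω sinθ.
|v| = rω|sinθ| = 0.0554·74.98·|sin 91.9°| = 4.1516 m/s.

4.15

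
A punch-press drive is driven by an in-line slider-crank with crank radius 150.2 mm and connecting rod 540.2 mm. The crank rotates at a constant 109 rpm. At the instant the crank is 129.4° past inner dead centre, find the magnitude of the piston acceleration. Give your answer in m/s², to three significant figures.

13.4

ω = 2π·109/60 = 11.41 rad/s
x(θ) = r cosθ + √(L² − r² sin²θ); with ω constant, a = ω²·d²x/dθ².
d²x/dθ² = −r cosθ − r²(cos2θ)/√u − r⁴ sin²2θ/(4u^{3/2}),  u = L² − r² sin²θ = 0.278345 m².
Substituting r = 0.1502 m, L = 0.5402 m, θ = 129.4°: d²x/dθ² = +0.10281 m.
a = ω²·d²x/dθ² = (11.41)²·(+0.10281) = +13.395 m/s²;  |a| = 13.395 m/s².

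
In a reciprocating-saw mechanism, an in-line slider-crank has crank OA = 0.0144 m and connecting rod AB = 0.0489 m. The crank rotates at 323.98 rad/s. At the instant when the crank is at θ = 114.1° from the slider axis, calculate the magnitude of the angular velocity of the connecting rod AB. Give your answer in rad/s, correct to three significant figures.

40.4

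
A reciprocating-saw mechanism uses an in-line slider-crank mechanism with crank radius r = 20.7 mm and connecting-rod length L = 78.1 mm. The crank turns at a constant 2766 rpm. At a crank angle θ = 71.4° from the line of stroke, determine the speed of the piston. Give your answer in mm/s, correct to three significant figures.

6180

ω = 2π·2766/60 = 289.7 rad/s
For an in-line slider-crank, x = r cosθ + √(L² − r² sin²θ), so v = −rω sinθ·[1 + r cosθ/√(L² − r² sin²θ)].
With r = 0.0207 m, L = 0.0781 m, θ = 71.4°: √(L² − r² sin²θ) = 0.075596 m.
v = −0.0207·289.7·0.94777·[1 + 0.0207·0.31896/0.075596] = -6.179 m/s.
|v| = 6.179 m/s = 6179 mm/s.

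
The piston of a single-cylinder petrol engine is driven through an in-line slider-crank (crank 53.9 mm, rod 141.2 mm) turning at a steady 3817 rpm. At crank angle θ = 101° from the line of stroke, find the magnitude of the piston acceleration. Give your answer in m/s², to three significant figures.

ω = 2π·3817/60 = 399.7 rad/s
x(θ) = r cosθ + √(L² − r² sin²θ); with ω constant, a = ω²·d²x/dθ².
d²x/dθ² = −r cosθ − r²(cos2θ)/√u − r⁴ sin²2θ/(4u^{3/2}),  u = L² − r² sin²θ = 0.017138 m².
Substituting r = 0.0539 m, L = 0.1412 m, θ = 101°: d²x/dθ² = +0.030729 m.
a = ω²·d²x/dθ² = (399.7)²·(+0.030729) = +4909.6 m/s²;  |a| = 4909.6 m/s².

4910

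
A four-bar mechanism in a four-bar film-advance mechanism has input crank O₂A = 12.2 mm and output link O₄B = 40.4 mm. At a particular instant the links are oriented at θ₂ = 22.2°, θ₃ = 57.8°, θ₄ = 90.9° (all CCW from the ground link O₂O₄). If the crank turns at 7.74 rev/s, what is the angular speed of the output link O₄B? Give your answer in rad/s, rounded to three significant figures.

ω₂ = 48.63 rad/s (from 7.74 rev/s).
Differentiating the loop-closure r₂e^{iθ₂}+r₃e^{iθ₃}=r₁+r₄e^{iθ₄} gives r₂ω₂e^{iθ₂}+r₃ω₃e^{iθ₃}=r₄ω₄e^{iθ₄}.
Eliminating the other unknown: ω₄ = r₂ω₂ sin(θ₂−θ₃) / [r₄ sin(θ₄−θ₃)].
Numerator sine = -0.58212; denominator sine = +0.54610.
Result = 0.0122·48.63·(-0.58212) / (0.0404·(+0.54610)) = -15.655 rad/s; magnitude 15.655 rad/s.

15.7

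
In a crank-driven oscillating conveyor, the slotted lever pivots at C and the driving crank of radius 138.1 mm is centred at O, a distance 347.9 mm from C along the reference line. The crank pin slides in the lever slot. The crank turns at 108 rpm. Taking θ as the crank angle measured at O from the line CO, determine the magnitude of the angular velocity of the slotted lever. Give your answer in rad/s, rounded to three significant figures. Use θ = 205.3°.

ω = 11.31 rad/s (from 108 rpm).
Crank pin A relative to C: A = (d + r cosθ, r sinθ); lever angle φ = atan2(r sinθ, d + r cosθ).
Differentiating tanφ: φ̇ = rω(d cosθ + r)/(d² + r² + 2dr cosθ).
d² + r² + 2dr cosθ = |CA|² = 0.0532327 m²;  d cosθ + r = -0.17643 m.
|ω_lever| = |0.1381·11.31·-0.17643| / 0.0532327 = 5.1765 rad/s.

5.18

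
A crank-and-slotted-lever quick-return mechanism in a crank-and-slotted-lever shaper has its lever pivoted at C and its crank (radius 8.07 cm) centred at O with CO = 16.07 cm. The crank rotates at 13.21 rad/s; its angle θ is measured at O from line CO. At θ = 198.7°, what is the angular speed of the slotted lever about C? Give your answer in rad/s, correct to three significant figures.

9.81

ω = 13.21 rad/s
Crank pin A relative to C: A = (d + r cosθ, r sinθ); lever angle φ = atan2(r sinθ, d + r cosθ).
Differentiating tanφ: φ̇ = rω(d cosθ + r)/(d² + r² + 2dr cosθ).
d² + r² + 2dr cosθ = |CA|² = 0.00776921 m²;  d cosθ + r = -0.071517 m.
|ω_lever| = |0.0807·13.21·-0.071517| / 0.00776921 = 9.8131 rad/s.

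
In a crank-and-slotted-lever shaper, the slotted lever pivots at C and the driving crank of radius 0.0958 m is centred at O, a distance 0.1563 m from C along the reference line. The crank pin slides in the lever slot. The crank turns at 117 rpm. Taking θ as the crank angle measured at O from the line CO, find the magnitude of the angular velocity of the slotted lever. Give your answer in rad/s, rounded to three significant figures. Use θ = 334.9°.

ω = 12.25 rad/s (from 117 rpm).
Crank pin A relative to C: A = (d + r cosθ, r sinθ); lever angle φ = atan2(r sinθ, d + r cosθ).
Differentiating tanφ: φ̇ = rω(d cosθ + r)/(d² + r² + 2dr cosθ).
d² + r² + 2dr cosθ = |CA|² = 0.0607265 m²;  d cosθ + r = +0.23734 m.
|ω_lever| = |0.0958·12.25·+0.23734| / 0.0607265 = 4.5875 rad/s.

4.59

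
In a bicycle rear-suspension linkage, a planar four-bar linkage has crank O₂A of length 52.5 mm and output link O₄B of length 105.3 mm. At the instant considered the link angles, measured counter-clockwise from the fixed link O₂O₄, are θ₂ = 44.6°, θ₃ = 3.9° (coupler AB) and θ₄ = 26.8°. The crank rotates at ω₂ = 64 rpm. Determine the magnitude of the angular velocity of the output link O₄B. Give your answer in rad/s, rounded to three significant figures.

ω₂ = 6.702 rad/s (from 64 rpm).
Differentiating the loop-closure r₂e^{iθ₂}+r₃e^{iθ₃}=r₁+r₄e^{iθ₄} gives r₂ω₂e^{iθ₂}+r₃ω₃e^{iθ₃}=r₄ω₄e^{iθ₄}.
Eliminating the other unknown: ω₄ = r₂ω₂ sin(θ₂−θ₃) / [r₄ sin(θ₄−θ₃)].
Numerator sine = +0.65210; denominator sine = +0.38912.
Result = 0.0525·6.702·(+0.65210) / (0.1053·(+0.38912)) = +5.5997 rad/s; magnitude 5.5997 rad/s.

5.60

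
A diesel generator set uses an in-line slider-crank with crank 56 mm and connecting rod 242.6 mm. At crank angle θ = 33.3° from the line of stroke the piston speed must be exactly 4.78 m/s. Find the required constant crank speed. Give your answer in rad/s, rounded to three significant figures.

For an in-line slider-crank, |v_piston| = rω|sinθ|·[1 + r cosθ/√(L² − r² sin²θ)].
With r = 0.056 m, L = 0.2426 m, θ = 33.3°: the bracketed kinematic factor |dx/dθ| = 0.036725 m.
ω = v/|dx/dθ| = 4.78/0.036725 = 130.16 rad/s.

130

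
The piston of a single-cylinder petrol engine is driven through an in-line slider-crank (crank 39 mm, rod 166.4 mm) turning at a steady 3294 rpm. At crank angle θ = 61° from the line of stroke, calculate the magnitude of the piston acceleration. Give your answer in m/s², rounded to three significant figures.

ω = 2π·3294/60 = 344.9 rad/s
x(θ) = r cosθ + √(L² − r² sin²θ); with ω constant, a = ω²·d²x/dθ².
d²x/dθ² = −r cosθ − r²(cos2θ)/√u − r⁴ sin²2θ/(4u^{3/2}),  u = L² − r² sin²θ = 0.0265255 m².
Substituting r = 0.039 m, L = 0.1664 m, θ = 61°: d²x/dθ² = -0.014055 m.
a = ω²·d²x/dθ² = (344.9)²·(-0.014055) = -1672.4 m/s²;  |a| = 1672.4 m/s².

1670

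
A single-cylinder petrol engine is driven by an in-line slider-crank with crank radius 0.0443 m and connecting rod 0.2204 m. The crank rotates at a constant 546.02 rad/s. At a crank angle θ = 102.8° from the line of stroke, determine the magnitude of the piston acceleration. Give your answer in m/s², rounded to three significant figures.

5360

ω = 546 rad/s
x(θ) = r cosθ + √(L² − r² sin²θ); with ω constant, a = ω²·d²x/dθ².
d²x/dθ² = −r cosθ − r²(cos2θ)/√u − r⁴ sin²2θ/(4u^{3/2}),  u = L² − r² sin²θ = 0.04671 m².
Substituting r = 0.0443 m, L = 0.2204 m, θ = 102.8°: d²x/dθ² = +0.017986 m.
a = ω²·d²x/dθ² = (546)²·(+0.017986) = +5362.2 m/s²;  |a| = 5362.2 m/s².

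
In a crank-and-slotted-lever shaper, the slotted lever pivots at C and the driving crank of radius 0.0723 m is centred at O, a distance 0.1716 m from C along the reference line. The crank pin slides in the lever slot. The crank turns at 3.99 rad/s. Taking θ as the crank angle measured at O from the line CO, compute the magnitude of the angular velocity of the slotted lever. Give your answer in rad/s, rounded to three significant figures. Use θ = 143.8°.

1.30

ω = 3.99 rad/s
Crank pin A relative to C: A = (d + r cosθ, r sinθ); lever angle φ = atan2(r sinθ, d + r cosθ).
Differentiating tanφ: φ̇ = rω(d cosθ + r)/(d² + r² + 2dr cosθ).
d² + r² + 2dr cosθ = |CA|² = 0.0146505 m²;  d cosθ + r = -0.066174 m.
|ω_lever| = |0.0723·3.99·-0.066174| / 0.0146505 = 1.303 rad/s.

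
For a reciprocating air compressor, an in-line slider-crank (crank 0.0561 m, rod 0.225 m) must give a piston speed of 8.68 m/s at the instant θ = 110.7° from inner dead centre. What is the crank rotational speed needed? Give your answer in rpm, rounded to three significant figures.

For an in-line slider-crank, |v_piston| = rω|sinθ|·[1 + r cosθ/√(L² − r² sin²θ)].
With r = 0.0561 m, L = 0.225 m, θ = 110.7°: the bracketed kinematic factor |dx/dθ| = 0.047722 m.
ω = v/|dx/dθ| = 8.68/0.047722 = 181.89 rad/s.
N = 60ω/(2π) = 1736.9 rpm.

1740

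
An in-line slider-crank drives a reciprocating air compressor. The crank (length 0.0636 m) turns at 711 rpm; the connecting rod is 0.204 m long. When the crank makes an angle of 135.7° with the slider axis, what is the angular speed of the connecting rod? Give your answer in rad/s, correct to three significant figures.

ω = 74.46 rad/s (converted from 711 rpm).
The rod makes angle φ with the slider axis where L sinφ = r sinθ; differentiating, L cosφ·φ̇ = r ω cosθ.
L cosφ = √(L² − r² sin²θ) = 0.19911 m.
|ω_rod| = r ω |cosθ| / √(L² − r² sin²θ) = 0.0636·74.46·0.71569/0.19911 = 17.022 rad/s.

17.0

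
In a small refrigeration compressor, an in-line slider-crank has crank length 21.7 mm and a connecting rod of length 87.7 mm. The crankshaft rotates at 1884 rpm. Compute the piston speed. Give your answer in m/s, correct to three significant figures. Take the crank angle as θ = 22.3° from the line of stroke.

2.00

ω = 2π·1884/60 = 197.3 rad/s
For an in-line slider-crank, x = r cosθ + √(L² − r² sin²θ), so v = −rω sinθ·[1 + r cosθ/√(L² − r² sin²θ)].
With r = 0.0217 m, L = 0.0877 m, θ = 22.3°: √(L² − r² sin²θ) = 0.087313 m.
v = −0.0217·197.3·0.37946·[1 + 0.0217·0.92521/0.087313] = -1.9981 m/s.
|v| = 1.9981 m/s.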